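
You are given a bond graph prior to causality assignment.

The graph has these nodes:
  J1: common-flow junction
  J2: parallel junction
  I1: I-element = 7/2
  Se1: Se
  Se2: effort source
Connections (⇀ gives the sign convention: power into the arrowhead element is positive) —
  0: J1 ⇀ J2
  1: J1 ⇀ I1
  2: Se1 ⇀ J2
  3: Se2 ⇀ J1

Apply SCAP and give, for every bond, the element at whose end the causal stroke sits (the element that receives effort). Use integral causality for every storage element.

b0 →J1
b1 →I1
b2 →J2
b3 →J1

bond 2 →J2  (source Se1 imposes e)
bond 3 →J1  (Se2 (Se) sets effort on bond)
bond 0 →J1  (common-e at J2 fixed by 2)
bond 1 →I1  (closing 1-jn rule on J1)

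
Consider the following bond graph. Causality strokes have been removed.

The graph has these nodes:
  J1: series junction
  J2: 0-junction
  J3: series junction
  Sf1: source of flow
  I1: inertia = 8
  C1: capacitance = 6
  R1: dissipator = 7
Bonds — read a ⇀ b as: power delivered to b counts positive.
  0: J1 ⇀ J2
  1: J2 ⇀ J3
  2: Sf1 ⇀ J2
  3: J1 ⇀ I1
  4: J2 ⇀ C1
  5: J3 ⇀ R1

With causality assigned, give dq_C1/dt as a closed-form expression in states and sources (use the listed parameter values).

#2 →Sf1  (Sf1 fixes flow; stroke at Sf1)
#3 →I1  (I1 outputs flow p/I1)
#0 →J1  (1-jn J1 has f-setter on 3)
#4 →J2  (C1: C, integral causality)
#1 →J3  (common-e at J2 fixed by 4)
#5 →R1  (J3: last free bond brings flow in)

dq_C1/dt = F_Sf1 + p_I1/8 - q_C1/42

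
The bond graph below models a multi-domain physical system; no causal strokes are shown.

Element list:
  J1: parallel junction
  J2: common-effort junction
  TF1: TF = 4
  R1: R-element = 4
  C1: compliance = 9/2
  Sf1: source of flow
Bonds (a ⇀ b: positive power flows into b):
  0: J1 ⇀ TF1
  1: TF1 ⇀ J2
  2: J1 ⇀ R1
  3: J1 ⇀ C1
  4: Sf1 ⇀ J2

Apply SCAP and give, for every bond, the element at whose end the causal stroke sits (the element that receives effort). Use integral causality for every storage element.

#4 stroke→Sf1  (Sf1 fixes flow; stroke at Sf1)
#1 stroke→J2  (closing 0-jn rule on J2)
#0 stroke→TF1  (through TF1, causality passes straight; one stroke at TF1)
#3 stroke→J1  (C1: C, integral causality)
#2 stroke→R1  (J1 effort already set via bond 3)

b0 stroke at TF1
b1 stroke at J2
b2 stroke at R1
b3 stroke at J1
b4 stroke at Sf1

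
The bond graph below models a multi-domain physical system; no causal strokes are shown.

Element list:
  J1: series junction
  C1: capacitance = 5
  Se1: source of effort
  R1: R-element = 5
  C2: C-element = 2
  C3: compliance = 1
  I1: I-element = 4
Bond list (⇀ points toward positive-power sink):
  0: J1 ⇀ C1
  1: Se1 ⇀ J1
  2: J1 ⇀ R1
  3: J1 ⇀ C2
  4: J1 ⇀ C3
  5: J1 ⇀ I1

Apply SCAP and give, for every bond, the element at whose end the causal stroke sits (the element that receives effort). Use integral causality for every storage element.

β0 →J1
β1 →J1
β2 →J1
β3 →J1
β4 →J1
β5 →I1

bond 1 stroke→J1  (Se1 (Se) sets effort on bond)
bond 0 stroke→J1  (prefer integral on C1)
bond 3 stroke→J1  (prefer integral on C2)
bond 4 stroke→J1  (C3 integral (e out))
bond 5 stroke→I1  (I1 outputs flow p/I1)
bond 2 stroke→J1  (1-jn J1 has f-setter on 5)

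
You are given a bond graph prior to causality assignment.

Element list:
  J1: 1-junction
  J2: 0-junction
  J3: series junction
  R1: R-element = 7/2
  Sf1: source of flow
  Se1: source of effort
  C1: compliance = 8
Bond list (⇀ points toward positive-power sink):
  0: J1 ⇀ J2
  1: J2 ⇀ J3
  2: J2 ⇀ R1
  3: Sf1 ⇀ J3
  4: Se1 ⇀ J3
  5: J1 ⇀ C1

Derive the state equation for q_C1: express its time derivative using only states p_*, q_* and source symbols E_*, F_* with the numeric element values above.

dq_C1/dt = F_Sf1 - q_C1/28

#3 |Sf1  (Sf1 fixes flow; stroke at Sf1)
#4 |J3  (Se1: effort source, stroke at far end)
#1 |J3  (J3 flow already set via bond 3)
#5 |J1  (C1: C, integral causality)
#0 |J2  (J1 needs exactly one f-in)
#2 |R1  (J2: bond 0 brought effort, rest push out)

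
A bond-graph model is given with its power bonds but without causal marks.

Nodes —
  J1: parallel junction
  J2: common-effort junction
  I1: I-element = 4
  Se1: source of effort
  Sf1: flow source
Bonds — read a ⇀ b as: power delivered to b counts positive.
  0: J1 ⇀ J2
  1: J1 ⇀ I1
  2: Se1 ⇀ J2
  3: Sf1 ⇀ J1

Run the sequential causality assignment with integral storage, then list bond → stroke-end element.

b0 |J1
b1 |I1
b2 |J2
b3 |Sf1

bond 2 |J2  (Se1: effort source, stroke at far end)
bond 3 |Sf1  (Sf1: flow source, stroke at near end)
bond 0 |J1  (common-e at J2 fixed by 2)
bond 1 |I1  (common-e at J1 fixed by 0)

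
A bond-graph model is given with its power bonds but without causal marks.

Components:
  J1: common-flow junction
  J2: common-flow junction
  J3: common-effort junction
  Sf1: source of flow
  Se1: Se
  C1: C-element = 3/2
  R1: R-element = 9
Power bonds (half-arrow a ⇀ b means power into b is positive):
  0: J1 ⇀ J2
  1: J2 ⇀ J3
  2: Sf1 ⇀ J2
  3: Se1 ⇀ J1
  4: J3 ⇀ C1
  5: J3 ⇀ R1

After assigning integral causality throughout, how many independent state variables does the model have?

1  (C1 all integral)

b2 →Sf1  (Sf1: flow source, stroke at near end)
b3 →J1  (source Se1 imposes e)
b0 →J2  (closing 1-jn rule on J1)
b1 →J2  (J2 flow already set via bond 2)
b4 →J3  (C1: C, integral causality)
b5 →R1  (J3 effort already set via bond 4)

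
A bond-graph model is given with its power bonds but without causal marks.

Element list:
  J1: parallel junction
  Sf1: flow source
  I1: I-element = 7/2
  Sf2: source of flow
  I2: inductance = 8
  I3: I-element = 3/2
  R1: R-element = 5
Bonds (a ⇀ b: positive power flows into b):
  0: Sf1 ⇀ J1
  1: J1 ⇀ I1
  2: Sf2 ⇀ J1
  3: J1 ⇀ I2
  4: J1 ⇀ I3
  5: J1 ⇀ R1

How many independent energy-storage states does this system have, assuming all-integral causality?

3  (I1, I2, I3 all integral)

#0 stroke→Sf1  (Sf1 fixes flow; stroke at Sf1)
#2 stroke→Sf2  (Sf2 (Sf) sets flow on bond)
#1 stroke→I1  (I1 integral (f out))
#3 stroke→I2  (I2 integral (f out))
#4 stroke→I3  (I3 outputs flow p/I3)
#5 stroke→J1  (J1 needs exactly one e-in)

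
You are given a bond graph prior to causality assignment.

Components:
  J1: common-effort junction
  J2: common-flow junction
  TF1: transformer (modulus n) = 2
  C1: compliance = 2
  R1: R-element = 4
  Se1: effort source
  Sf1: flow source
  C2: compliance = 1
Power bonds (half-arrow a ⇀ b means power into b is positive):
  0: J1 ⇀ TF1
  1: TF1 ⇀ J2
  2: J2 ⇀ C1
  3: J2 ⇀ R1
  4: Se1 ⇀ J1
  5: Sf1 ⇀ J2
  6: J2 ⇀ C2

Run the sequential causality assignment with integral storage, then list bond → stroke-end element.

#4 →J1  (Se1 fixes effort; stroke away)
#5 →Sf1  (source Sf1 imposes f)
#0 →TF1  (common-e at J1 fixed by 4)
#1 →J2  (J2 flow already set via bond 5)
#2 →J2  (1-jn J2 has f-setter on 5)
#3 →J2  (1-jn J2 has f-setter on 5)
#6 →J2  (J2: bond 5 brought flow, rest push out)

#0 |TF1
#1 |J2
#2 |J2
#3 |J2
#4 |J1
#5 |Sf1
#6 |J2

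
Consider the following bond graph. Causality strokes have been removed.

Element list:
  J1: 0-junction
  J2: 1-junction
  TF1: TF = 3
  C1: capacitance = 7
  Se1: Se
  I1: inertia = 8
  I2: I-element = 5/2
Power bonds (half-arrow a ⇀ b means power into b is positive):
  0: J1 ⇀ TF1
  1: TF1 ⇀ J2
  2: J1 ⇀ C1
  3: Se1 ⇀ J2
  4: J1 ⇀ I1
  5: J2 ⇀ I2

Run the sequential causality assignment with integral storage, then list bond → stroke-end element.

bond 3 →J2  (Se1 fixes effort; stroke away)
bond 2 →J1  (C1 integral (e out))
bond 0 →TF1  (0-jn J1 has e-setter on 2)
bond 4 →I1  (0-jn J1 has e-setter on 2)
bond 1 →J2  (TF1 one-in-one-out from 0)
bond 5 →I2  (closing 1-jn rule on J2)

#0 stroke at TF1
#1 stroke at J2
#2 stroke at J1
#3 stroke at J2
#4 stroke at I1
#5 stroke at I2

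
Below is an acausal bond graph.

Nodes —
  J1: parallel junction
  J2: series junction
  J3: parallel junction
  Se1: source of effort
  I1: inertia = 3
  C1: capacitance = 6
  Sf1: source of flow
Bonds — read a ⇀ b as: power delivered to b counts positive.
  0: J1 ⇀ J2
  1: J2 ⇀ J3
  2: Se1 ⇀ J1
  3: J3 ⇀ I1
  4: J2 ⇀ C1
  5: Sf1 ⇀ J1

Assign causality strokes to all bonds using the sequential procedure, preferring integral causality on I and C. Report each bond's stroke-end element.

bond 0 stroke at J2
bond 1 stroke at J3
bond 2 stroke at J1
bond 3 stroke at I1
bond 4 stroke at J2
bond 5 stroke at Sf1

#2 stroke→J1  (Se1 fixes effort; stroke away)
#5 stroke→Sf1  (Sf1 (Sf) sets flow on bond)
#0 stroke→J2  (common-e at J1 fixed by 2)
#3 stroke→I1  (I1: I, integral causality)
#1 stroke→J3  (only one effort-in slot at J3)
#4 stroke→J2  (1-jn J2 has f-setter on 1)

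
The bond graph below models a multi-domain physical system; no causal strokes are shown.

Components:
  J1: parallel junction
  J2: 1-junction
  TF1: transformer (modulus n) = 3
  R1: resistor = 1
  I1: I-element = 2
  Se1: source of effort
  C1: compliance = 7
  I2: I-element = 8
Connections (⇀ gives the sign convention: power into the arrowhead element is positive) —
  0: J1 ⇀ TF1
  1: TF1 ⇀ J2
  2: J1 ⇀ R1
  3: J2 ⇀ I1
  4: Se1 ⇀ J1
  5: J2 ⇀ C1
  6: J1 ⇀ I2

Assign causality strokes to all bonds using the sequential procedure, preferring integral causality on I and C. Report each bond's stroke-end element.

b4 stroke at J1  (Se1 (Se) sets effort on bond)
b0 stroke at TF1  (J1: bond 4 brought effort, rest push out)
b2 stroke at R1  (J1 effort already set via bond 4)
b6 stroke at I2  (common-e at J1 fixed by 4)
b1 stroke at J2  (TF TF1: opposite of bond 0)
b3 stroke at I1  (I1: I, integral causality)
b5 stroke at J2  (common-f at J2 fixed by 3)

bond 0 →TF1
bond 1 →J2
bond 2 →R1
bond 3 →I1
bond 4 →J1
bond 5 →J2
bond 6 →I2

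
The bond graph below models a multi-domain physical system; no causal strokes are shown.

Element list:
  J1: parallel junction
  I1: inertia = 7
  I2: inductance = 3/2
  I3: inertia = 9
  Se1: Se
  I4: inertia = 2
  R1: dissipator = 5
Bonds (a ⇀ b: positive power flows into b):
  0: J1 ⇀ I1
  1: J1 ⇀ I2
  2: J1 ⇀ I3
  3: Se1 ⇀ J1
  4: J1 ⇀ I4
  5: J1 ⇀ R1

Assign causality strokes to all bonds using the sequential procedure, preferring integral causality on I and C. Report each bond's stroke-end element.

b0 |I1
b1 |I2
b2 |I3
b3 |J1
b4 |I4
b5 |R1

bond 3 →J1  (source Se1 imposes e)
bond 0 →I1  (0-jn J1 has e-setter on 3)
bond 1 →I2  (J1 effort already set via bond 3)
bond 2 →I3  (J1 effort already set via bond 3)
bond 4 →I4  (0-jn J1 has e-setter on 3)
bond 5 →R1  (J1: bond 3 brought effort, rest push out)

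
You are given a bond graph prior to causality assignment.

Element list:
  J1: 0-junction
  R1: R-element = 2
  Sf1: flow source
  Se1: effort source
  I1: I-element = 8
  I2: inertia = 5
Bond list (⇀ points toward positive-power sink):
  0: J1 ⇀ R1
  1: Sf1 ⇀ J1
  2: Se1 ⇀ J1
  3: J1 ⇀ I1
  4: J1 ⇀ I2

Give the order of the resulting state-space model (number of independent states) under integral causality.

2  (I1, I2 all integral)

bond 1 stroke at Sf1  (source Sf1 imposes f)
bond 2 stroke at J1  (Se1 fixes effort; stroke away)
bond 0 stroke at R1  (0-jn J1 has e-setter on 2)
bond 3 stroke at I1  (0-jn J1 has e-setter on 2)
bond 4 stroke at I2  (0-jn J1 has e-setter on 2)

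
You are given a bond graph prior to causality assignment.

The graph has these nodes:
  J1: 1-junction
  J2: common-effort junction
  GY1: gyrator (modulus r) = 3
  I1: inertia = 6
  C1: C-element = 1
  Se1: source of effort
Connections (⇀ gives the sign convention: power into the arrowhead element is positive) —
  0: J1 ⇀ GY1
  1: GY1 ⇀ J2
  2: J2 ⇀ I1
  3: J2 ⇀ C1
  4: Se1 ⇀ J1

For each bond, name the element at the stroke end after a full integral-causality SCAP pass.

bond 4 →J1  (source Se1 imposes e)
bond 0 →GY1  (J1: last free bond brings flow in)
bond 1 →GY1  (GY GY1: same side as bond 0)
bond 2 →I1  (I1 outputs flow p/I1)
bond 3 →J2  (closing 0-jn rule on J2)

β0 |GY1
β1 |GY1
β2 |I1
β3 |J2
β4 |J1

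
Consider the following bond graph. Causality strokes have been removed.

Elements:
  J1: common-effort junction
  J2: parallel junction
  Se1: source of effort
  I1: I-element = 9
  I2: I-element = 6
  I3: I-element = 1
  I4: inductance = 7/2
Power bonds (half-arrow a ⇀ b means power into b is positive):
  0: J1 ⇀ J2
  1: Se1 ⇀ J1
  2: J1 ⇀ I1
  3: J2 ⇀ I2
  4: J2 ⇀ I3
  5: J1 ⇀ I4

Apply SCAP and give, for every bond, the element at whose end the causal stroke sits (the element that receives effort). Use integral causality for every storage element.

#0 →J2
#1 →J1
#2 →I1
#3 →I2
#4 →I3
#5 →I4

bond 1 stroke→J1  (Se1: effort source, stroke at far end)
bond 0 stroke→J2  (common-e at J1 fixed by 1)
bond 2 stroke→I1  (common-e at J1 fixed by 1)
bond 5 stroke→I4  (J1 effort already set via bond 1)
bond 3 stroke→I2  (0-jn J2 has e-setter on 0)
bond 4 stroke→I3  (common-e at J2 fixed by 0)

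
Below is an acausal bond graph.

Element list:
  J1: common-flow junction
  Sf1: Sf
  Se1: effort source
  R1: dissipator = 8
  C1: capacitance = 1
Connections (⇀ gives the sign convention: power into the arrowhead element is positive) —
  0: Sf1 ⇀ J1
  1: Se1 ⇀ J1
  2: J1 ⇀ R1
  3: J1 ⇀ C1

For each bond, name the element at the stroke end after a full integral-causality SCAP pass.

β0 stroke at Sf1
β1 stroke at J1
β2 stroke at J1
β3 stroke at J1

b0 →Sf1  (Sf1 fixes flow; stroke at Sf1)
b1 →J1  (Se1 fixes effort; stroke away)
b2 →J1  (J1 flow already set via bond 0)
b3 →J1  (J1: bond 0 brought flow, rest push out)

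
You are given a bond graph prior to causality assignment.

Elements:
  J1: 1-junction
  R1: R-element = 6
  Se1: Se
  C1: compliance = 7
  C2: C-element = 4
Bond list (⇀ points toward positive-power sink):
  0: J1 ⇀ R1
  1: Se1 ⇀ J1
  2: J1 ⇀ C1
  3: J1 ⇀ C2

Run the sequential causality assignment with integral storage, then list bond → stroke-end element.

β0 →R1
β1 →J1
β2 →J1
β3 →J1

bond 1 →J1  (Se1 fixes effort; stroke away)
bond 2 →J1  (prefer integral on C1)
bond 3 →J1  (C2: C, integral causality)
bond 0 →R1  (only one flow-in slot at J1)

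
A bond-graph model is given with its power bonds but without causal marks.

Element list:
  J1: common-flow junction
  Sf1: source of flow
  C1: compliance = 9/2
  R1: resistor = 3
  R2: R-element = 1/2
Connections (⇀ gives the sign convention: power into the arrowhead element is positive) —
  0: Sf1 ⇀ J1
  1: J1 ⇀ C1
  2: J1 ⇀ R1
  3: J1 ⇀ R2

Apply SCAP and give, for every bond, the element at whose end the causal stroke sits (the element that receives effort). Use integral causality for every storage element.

β0 |Sf1  (source Sf1 imposes f)
β1 |J1  (common-f at J1 fixed by 0)
β2 |J1  (common-f at J1 fixed by 0)
β3 |J1  (1-jn J1 has f-setter on 0)

β0 →Sf1
β1 →J1
β2 →J1
β3 →J1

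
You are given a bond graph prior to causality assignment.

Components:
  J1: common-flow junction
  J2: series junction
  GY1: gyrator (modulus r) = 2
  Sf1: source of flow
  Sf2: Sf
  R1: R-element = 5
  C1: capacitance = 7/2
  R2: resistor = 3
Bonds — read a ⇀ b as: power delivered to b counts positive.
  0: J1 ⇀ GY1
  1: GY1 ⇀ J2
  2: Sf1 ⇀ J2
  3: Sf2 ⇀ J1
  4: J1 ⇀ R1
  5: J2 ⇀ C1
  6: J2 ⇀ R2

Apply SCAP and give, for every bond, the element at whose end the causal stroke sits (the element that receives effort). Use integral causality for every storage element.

bond 2 stroke at Sf1  (Sf1 fixes flow; stroke at Sf1)
bond 3 stroke at Sf2  (Sf2 fixes flow; stroke at Sf2)
bond 0 stroke at J1  (common-f at J1 fixed by 3)
bond 4 stroke at J1  (J1: bond 3 brought flow, rest push out)
bond 1 stroke at J2  (J2 flow already set via bond 2)
bond 5 stroke at J2  (J2: bond 2 brought flow, rest push out)
bond 6 stroke at J2  (J2 flow already set via bond 2)

β0 →J1
β1 →J2
β2 →Sf1
β3 →Sf2
β4 →J1
β5 →J2
β6 →J2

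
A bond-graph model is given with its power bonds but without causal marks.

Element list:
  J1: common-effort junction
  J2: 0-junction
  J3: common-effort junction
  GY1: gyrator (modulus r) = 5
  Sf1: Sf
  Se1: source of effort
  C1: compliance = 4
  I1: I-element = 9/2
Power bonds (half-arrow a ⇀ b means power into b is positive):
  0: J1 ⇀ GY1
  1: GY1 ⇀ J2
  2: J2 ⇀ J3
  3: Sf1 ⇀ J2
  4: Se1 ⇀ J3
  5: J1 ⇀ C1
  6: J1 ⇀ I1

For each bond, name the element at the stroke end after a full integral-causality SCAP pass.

#0 |GY1
#1 |GY1
#2 |J2
#3 |Sf1
#4 |J3
#5 |J1
#6 |I1

bond 3 |Sf1  (Sf1: flow source, stroke at near end)
bond 4 |J3  (Se1 fixes effort; stroke away)
bond 2 |J2  (J3: bond 4 brought effort, rest push out)
bond 1 |GY1  (J2 effort already set via bond 2)
bond 0 |GY1  (through GY1, causality inverts; strokes same side of GY1)
bond 5 |J1  (prefer integral on C1)
bond 6 |I1  (0-jn J1 has e-setter on 5)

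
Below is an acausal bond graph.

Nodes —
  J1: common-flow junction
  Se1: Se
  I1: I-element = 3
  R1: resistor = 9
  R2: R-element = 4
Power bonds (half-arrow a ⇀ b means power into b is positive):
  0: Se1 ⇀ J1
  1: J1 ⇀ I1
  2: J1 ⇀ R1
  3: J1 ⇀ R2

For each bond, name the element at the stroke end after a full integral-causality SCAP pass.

#0 stroke→J1  (source Se1 imposes e)
#1 stroke→I1  (I1: I, integral causality)
#2 stroke→J1  (J1: bond 1 brought flow, rest push out)
#3 stroke→J1  (J1: bond 1 brought flow, rest push out)

β0 stroke at J1
β1 stroke at I1
β2 stroke at J1
β3 stroke at J1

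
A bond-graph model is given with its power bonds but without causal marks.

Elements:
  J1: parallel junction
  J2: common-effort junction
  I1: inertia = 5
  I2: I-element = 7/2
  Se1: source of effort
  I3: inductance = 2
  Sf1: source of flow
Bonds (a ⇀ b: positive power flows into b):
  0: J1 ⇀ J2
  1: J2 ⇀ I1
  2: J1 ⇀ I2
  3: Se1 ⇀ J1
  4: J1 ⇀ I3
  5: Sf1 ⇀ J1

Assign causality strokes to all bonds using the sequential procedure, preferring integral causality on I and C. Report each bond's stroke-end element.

bond 3 stroke→J1  (Se1 fixes effort; stroke away)
bond 5 stroke→Sf1  (source Sf1 imposes f)
bond 0 stroke→J2  (J1 effort already set via bond 3)
bond 2 stroke→I2  (0-jn J1 has e-setter on 3)
bond 4 stroke→I3  (common-e at J1 fixed by 3)
bond 1 stroke→I1  (J2 effort already set via bond 0)

b0 stroke→J2
b1 stroke→I1
b2 stroke→I2
b3 stroke→J1
b4 stroke→I3
b5 stroke→Sf1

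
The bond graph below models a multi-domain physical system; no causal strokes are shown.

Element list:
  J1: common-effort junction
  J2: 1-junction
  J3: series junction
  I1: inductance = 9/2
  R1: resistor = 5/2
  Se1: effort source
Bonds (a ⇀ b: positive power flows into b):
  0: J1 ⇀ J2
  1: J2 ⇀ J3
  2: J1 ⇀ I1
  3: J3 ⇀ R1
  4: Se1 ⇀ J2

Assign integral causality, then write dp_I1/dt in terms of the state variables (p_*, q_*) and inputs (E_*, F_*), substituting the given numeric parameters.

dp_I1/dt = -E_Se1 - 5*p_I1/9

#4 stroke at J2  (Se1 (Se) sets effort on bond)
#2 stroke at I1  (prefer integral on I1)
#0 stroke at J1  (closing 0-jn rule on J1)
#1 stroke at J2  (J2 flow already set via bond 0)
#3 stroke at J3  (common-f at J3 fixed by 1)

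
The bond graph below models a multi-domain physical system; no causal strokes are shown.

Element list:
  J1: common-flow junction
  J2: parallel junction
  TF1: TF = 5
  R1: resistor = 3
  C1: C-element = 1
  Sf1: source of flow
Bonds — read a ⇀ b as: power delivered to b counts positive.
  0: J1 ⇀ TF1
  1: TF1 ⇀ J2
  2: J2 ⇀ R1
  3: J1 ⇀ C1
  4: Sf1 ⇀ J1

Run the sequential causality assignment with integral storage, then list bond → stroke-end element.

bond 0 stroke at J1
bond 1 stroke at TF1
bond 2 stroke at J2
bond 3 stroke at J1
bond 4 stroke at Sf1

bond 4 stroke at Sf1  (Sf1 (Sf) sets flow on bond)
bond 0 stroke at J1  (J1: bond 4 brought flow, rest push out)
bond 3 stroke at J1  (1-jn J1 has f-setter on 4)
bond 1 stroke at TF1  (TF1: transformer flips bond 0)
bond 2 stroke at J2  (closing 0-jn rule on J2)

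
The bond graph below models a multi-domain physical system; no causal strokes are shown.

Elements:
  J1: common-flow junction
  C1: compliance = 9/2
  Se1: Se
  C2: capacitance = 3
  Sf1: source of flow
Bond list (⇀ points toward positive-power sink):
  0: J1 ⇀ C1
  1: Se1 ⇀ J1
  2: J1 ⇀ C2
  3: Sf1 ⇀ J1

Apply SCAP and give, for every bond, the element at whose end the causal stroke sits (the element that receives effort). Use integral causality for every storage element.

#0 stroke at J1
#1 stroke at J1
#2 stroke at J1
#3 stroke at Sf1

#1 |J1  (Se1: effort source, stroke at far end)
#3 |Sf1  (Sf1: flow source, stroke at near end)
#0 |J1  (J1 flow already set via bond 3)
#2 |J1  (common-f at J1 fixed by 3)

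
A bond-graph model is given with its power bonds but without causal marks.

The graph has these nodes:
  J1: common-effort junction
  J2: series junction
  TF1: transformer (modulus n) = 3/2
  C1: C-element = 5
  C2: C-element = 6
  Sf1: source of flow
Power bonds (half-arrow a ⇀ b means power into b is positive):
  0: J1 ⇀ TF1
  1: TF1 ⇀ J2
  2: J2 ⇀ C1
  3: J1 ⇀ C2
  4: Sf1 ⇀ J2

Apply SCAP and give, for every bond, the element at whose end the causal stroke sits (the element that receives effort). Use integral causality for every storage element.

β4 →Sf1  (Sf1: flow source, stroke at near end)
β1 →J2  (J2 flow already set via bond 4)
β2 →J2  (1-jn J2 has f-setter on 4)
β0 →TF1  (through TF1, causality passes straight; one stroke at TF1)
β3 →J1  (J1: last free bond brings effort in)

bond 0 |TF1
bond 1 |J2
bond 2 |J2
bond 3 |J1
bond 4 |Sf1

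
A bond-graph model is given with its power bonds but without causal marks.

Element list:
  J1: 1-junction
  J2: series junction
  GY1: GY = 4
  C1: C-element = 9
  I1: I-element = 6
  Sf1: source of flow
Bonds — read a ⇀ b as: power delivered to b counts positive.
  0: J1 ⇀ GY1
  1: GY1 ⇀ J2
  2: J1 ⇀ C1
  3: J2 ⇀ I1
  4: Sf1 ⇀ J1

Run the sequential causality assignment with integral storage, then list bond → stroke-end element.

b4 stroke→Sf1  (Sf1: flow source, stroke at near end)
b0 stroke→J1  (J1: bond 4 brought flow, rest push out)
b2 stroke→J1  (J1 flow already set via bond 4)
b1 stroke→J2  (GY1 both-in/both-out from 0)
b3 stroke→I1  (J2: last free bond brings flow in)

#0 →J1
#1 →J2
#2 →J1
#3 →I1
#4 →Sf1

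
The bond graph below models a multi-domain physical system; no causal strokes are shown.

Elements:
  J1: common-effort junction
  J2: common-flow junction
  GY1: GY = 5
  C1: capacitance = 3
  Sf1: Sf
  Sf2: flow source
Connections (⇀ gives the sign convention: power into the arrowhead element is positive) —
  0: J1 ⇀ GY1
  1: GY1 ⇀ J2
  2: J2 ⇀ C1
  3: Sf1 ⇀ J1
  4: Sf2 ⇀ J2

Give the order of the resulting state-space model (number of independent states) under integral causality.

#3 stroke at Sf1  (Sf1: flow source, stroke at near end)
#4 stroke at Sf2  (source Sf2 imposes f)
#0 stroke at J1  (closing 0-jn rule on J1)
#1 stroke at J2  (1-jn J2 has f-setter on 4)
#2 stroke at J2  (J2 flow already set via bond 4)

1  (C1 all integral)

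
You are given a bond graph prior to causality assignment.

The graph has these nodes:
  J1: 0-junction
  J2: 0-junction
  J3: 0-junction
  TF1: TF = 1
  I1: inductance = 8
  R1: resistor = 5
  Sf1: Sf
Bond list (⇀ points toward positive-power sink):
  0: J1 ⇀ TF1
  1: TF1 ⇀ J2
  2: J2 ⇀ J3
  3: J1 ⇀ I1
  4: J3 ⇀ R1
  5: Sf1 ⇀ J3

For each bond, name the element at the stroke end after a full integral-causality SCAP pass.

b0 stroke at J1
b1 stroke at TF1
b2 stroke at J2
b3 stroke at I1
b4 stroke at J3
b5 stroke at Sf1

bond 5 →Sf1  (source Sf1 imposes f)
bond 3 →I1  (I1 integral (f out))
bond 0 →J1  (J1 needs exactly one e-in)
bond 1 →TF1  (through TF1, causality passes straight; one stroke at TF1)
bond 2 →J2  (J2: last free bond brings effort in)
bond 4 →J3  (J3: last free bond brings effort in)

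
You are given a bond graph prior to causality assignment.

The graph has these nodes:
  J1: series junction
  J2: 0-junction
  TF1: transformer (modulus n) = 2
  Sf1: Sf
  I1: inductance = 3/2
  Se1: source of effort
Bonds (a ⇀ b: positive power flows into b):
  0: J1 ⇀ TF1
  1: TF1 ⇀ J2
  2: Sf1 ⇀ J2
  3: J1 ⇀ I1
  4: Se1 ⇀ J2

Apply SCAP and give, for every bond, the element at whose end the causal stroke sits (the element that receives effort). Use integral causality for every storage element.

b0 →J1
b1 →TF1
b2 →Sf1
b3 →I1
b4 →J2

#2 stroke→Sf1  (Sf1 (Sf) sets flow on bond)
#4 stroke→J2  (Se1 (Se) sets effort on bond)
#1 stroke→TF1  (0-jn J2 has e-setter on 4)
#0 stroke→J1  (TF1: transformer flips bond 1)
#3 stroke→I1  (only one flow-in slot at J1)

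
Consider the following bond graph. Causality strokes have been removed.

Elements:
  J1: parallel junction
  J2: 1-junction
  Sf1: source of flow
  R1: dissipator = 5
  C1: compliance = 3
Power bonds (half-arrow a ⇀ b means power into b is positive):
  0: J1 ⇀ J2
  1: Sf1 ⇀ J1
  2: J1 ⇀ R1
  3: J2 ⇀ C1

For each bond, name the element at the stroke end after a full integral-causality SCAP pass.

bond 0 |J1
bond 1 |Sf1
bond 2 |R1
bond 3 |J2

#1 stroke at Sf1  (Sf1 fixes flow; stroke at Sf1)
#3 stroke at J2  (C1 integral (e out))
#0 stroke at J1  (J2: last free bond brings flow in)
#2 stroke at R1  (common-e at J1 fixed by 0)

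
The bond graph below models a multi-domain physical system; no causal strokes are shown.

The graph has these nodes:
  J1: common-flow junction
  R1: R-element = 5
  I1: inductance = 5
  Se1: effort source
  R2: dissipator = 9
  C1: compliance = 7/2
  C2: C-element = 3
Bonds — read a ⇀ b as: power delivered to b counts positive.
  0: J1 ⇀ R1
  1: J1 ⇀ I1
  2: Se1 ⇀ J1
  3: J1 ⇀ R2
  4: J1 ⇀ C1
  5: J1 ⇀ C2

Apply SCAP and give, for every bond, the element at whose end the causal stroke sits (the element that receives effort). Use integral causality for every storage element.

#0 stroke at J1
#1 stroke at I1
#2 stroke at J1
#3 stroke at J1
#4 stroke at J1
#5 stroke at J1

β2 →J1  (source Se1 imposes e)
β1 →I1  (I1 integral (f out))
β0 →J1  (common-f at J1 fixed by 1)
β3 →J1  (1-jn J1 has f-setter on 1)
β4 →J1  (J1 flow already set via bond 1)
β5 →J1  (common-f at J1 fixed by 1)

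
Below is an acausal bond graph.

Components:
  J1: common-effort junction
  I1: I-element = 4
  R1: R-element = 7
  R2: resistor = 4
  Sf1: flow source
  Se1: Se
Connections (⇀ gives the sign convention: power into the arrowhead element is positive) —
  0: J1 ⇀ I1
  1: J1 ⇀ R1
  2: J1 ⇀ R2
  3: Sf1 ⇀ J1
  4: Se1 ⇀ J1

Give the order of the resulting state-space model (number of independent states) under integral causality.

1  (I1 all integral)

#3 stroke at Sf1  (source Sf1 imposes f)
#4 stroke at J1  (Se1 (Se) sets effort on bond)
#0 stroke at I1  (common-e at J1 fixed by 4)
#1 stroke at R1  (J1 effort already set via bond 4)
#2 stroke at R2  (common-e at J1 fixed by 4)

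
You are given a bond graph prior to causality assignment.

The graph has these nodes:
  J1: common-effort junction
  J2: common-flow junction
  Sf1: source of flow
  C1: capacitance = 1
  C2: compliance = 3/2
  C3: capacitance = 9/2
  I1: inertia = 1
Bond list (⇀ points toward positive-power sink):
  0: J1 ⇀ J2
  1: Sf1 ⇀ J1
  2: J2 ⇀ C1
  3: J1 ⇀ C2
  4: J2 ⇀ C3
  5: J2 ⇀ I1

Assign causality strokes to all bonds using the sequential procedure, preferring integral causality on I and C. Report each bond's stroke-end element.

bond 1 stroke at Sf1  (Sf1 fixes flow; stroke at Sf1)
bond 2 stroke at J2  (C1 outputs effort q/C1)
bond 3 stroke at J1  (prefer integral on C2)
bond 0 stroke at J2  (common-e at J1 fixed by 3)
bond 4 stroke at J2  (C3 integral (e out))
bond 5 stroke at I1  (J2: last free bond brings flow in)

bond 0 stroke at J2
bond 1 stroke at Sf1
bond 2 stroke at J2
bond 3 stroke at J1
bond 4 stroke at J2
bond 5 stroke at I1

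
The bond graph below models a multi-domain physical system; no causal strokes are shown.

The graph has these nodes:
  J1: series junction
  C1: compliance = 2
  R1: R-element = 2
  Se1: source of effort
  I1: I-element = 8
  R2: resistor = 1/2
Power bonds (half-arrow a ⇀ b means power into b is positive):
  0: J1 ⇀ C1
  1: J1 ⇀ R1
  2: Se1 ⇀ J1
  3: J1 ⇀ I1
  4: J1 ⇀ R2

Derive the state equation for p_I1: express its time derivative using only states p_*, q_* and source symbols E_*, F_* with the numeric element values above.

bond 2 stroke→J1  (Se1 (Se) sets effort on bond)
bond 0 stroke→J1  (C1: C, integral causality)
bond 3 stroke→I1  (prefer integral on I1)
bond 1 stroke→J1  (1-jn J1 has f-setter on 3)
bond 4 stroke→J1  (1-jn J1 has f-setter on 3)

dp_I1/dt = E_Se1 - 5*p_I1/16 - q_C1/2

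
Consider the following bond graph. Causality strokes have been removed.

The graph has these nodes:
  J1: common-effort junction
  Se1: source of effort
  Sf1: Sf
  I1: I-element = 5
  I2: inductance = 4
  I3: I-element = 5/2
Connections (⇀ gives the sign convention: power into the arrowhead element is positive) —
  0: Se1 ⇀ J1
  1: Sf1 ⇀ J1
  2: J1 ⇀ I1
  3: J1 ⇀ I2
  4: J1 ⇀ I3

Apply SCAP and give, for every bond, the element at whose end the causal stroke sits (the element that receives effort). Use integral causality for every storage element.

β0 stroke→J1  (Se1 fixes effort; stroke away)
β1 stroke→Sf1  (source Sf1 imposes f)
β2 stroke→I1  (0-jn J1 has e-setter on 0)
β3 stroke→I2  (common-e at J1 fixed by 0)
β4 stroke→I3  (0-jn J1 has e-setter on 0)

#0 →J1
#1 →Sf1
#2 →I1
#3 →I2
#4 →I3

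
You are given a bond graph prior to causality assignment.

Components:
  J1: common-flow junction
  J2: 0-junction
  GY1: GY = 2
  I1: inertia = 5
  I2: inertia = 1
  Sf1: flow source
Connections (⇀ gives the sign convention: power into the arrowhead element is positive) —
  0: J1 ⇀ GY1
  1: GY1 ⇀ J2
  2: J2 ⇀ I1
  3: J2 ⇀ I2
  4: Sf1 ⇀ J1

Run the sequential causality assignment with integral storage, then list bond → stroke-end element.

#4 →Sf1  (source Sf1 imposes f)
#0 →J1  (J1 flow already set via bond 4)
#1 →J2  (GY1 both-in/both-out from 0)
#2 →I1  (J2 effort already set via bond 1)
#3 →I2  (common-e at J2 fixed by 1)

b0 |J1
b1 |J2
b2 |I1
b3 |I2
b4 |Sf1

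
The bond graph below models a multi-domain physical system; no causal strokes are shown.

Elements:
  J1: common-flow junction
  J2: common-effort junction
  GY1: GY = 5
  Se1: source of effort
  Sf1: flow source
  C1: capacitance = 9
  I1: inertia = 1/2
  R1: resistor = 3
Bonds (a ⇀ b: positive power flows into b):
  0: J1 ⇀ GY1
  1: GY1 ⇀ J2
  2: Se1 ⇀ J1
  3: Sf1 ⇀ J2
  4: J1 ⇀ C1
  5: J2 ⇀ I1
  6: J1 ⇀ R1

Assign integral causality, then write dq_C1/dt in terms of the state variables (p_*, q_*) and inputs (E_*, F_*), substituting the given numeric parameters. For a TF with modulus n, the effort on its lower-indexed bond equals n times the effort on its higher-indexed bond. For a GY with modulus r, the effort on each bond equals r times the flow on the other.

bond 2 stroke at J1  (Se1 fixes effort; stroke away)
bond 3 stroke at Sf1  (Sf1 fixes flow; stroke at Sf1)
bond 4 stroke at J1  (prefer integral on C1)
bond 5 stroke at I1  (I1: I, integral causality)
bond 1 stroke at J2  (only one effort-in slot at J2)
bond 0 stroke at J1  (GY GY1: same side as bond 1)
bond 6 stroke at R1  (J1: last free bond brings flow in)

dq_C1/dt = E_Se1/3 + 5*F_Sf1/3 - 10*p_I1/3 - q_C1/27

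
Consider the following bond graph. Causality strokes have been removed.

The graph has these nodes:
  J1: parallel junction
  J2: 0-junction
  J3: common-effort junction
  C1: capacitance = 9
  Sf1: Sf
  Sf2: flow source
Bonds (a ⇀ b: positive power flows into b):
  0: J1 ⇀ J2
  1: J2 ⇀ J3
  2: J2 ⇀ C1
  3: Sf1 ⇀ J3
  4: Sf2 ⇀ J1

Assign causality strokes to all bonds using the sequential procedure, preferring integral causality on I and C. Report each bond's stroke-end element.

bond 0 stroke at J1
bond 1 stroke at J3
bond 2 stroke at J2
bond 3 stroke at Sf1
bond 4 stroke at Sf2

b3 |Sf1  (Sf1: flow source, stroke at near end)
b4 |Sf2  (Sf2 fixes flow; stroke at Sf2)
b0 |J1  (only one effort-in slot at J1)
b1 |J3  (J3: last free bond brings effort in)
b2 |J2  (closing 0-jn rule on J2)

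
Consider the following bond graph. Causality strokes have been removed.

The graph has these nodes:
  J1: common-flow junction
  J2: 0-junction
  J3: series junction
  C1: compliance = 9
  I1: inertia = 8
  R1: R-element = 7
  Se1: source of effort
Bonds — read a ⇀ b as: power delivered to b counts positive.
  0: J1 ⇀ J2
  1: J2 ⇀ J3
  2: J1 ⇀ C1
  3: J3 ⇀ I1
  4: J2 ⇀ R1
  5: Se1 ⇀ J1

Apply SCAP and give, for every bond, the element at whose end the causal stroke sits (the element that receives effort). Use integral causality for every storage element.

#0 stroke→J2
#1 stroke→J3
#2 stroke→J1
#3 stroke→I1
#4 stroke→R1
#5 stroke→J1

b5 stroke→J1  (Se1 (Se) sets effort on bond)
b2 stroke→J1  (C1: C, integral causality)
b0 stroke→J2  (J1 needs exactly one f-in)
b1 stroke→J3  (common-e at J2 fixed by 0)
b4 stroke→R1  (J2 effort already set via bond 0)
b3 stroke→I1  (closing 1-jn rule on J3)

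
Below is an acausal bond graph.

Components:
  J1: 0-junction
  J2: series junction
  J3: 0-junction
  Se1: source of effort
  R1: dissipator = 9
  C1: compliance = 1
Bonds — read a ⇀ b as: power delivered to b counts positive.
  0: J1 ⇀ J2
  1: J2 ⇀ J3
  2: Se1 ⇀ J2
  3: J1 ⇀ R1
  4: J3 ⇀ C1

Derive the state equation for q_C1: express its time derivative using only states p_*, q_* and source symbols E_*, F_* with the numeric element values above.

#2 stroke→J2  (Se1 fixes effort; stroke away)
#4 stroke→J3  (prefer integral on C1)
#1 stroke→J2  (common-e at J3 fixed by 4)
#0 stroke→J1  (J2 needs exactly one f-in)
#3 stroke→R1  (J1 effort already set via bond 0)

dq_C1/dt = E_Se1/9 - q_C1/9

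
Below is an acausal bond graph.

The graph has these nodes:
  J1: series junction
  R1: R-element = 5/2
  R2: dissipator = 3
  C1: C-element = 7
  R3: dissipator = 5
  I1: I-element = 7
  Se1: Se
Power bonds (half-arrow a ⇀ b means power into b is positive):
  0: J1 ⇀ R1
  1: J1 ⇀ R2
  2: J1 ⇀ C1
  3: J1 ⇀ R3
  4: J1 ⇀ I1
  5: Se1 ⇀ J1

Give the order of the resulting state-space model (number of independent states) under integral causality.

2  (C1, I1 all integral)

bond 5 |J1  (Se1 fixes effort; stroke away)
bond 2 |J1  (C1 integral (e out))
bond 4 |I1  (prefer integral on I1)
bond 0 |J1  (J1 flow already set via bond 4)
bond 1 |J1  (common-f at J1 fixed by 4)
bond 3 |J1  (J1: bond 4 brought flow, rest push out)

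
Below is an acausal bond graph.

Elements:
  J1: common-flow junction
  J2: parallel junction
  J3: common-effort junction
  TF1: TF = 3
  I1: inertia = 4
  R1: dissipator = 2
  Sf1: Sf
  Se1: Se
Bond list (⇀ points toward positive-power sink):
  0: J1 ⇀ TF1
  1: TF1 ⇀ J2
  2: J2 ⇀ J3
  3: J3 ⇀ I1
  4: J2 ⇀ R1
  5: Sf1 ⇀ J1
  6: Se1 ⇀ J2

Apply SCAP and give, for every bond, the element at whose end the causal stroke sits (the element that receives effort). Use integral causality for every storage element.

#0 stroke→J1
#1 stroke→TF1
#2 stroke→J3
#3 stroke→I1
#4 stroke→R1
#5 stroke→Sf1
#6 stroke→J2

#5 →Sf1  (Sf1: flow source, stroke at near end)
#6 →J2  (source Se1 imposes e)
#0 →J1  (common-f at J1 fixed by 5)
#1 →TF1  (J2 effort already set via bond 6)
#2 →J3  (J2 effort already set via bond 6)
#4 →R1  (0-jn J2 has e-setter on 6)
#3 →I1  (0-jn J3 has e-setter on 2)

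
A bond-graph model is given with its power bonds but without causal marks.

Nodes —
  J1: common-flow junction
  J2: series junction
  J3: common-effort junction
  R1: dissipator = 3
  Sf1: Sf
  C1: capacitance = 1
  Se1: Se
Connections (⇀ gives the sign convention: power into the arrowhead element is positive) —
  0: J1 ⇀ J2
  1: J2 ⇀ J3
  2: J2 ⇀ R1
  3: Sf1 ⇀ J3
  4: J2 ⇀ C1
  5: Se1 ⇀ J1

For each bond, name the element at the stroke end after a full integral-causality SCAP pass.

β0 |J2
β1 |J3
β2 |J2
β3 |Sf1
β4 |J2
β5 |J1

bond 3 |Sf1  (Sf1: flow source, stroke at near end)
bond 5 |J1  (source Se1 imposes e)
bond 0 |J2  (J1 needs exactly one f-in)
bond 1 |J3  (only one effort-in slot at J3)
bond 2 |J2  (J2: bond 1 brought flow, rest push out)
bond 4 |J2  (J2: bond 1 brought flow, rest push out)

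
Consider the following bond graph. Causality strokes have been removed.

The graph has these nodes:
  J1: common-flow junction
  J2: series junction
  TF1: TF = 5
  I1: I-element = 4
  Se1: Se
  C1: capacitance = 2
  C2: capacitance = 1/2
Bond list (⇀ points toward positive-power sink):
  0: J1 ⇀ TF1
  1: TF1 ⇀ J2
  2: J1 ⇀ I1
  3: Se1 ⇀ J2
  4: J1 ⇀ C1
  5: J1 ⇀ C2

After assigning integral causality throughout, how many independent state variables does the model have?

bond 3 →J2  (Se1 (Se) sets effort on bond)
bond 1 →TF1  (closing 1-jn rule on J2)
bond 0 →J1  (TF1 one-in-one-out from 1)
bond 2 →I1  (I1: I, integral causality)
bond 4 →J1  (J1: bond 2 brought flow, rest push out)
bond 5 →J1  (J1: bond 2 brought flow, rest push out)

3  (C1, C2, I1 all integral)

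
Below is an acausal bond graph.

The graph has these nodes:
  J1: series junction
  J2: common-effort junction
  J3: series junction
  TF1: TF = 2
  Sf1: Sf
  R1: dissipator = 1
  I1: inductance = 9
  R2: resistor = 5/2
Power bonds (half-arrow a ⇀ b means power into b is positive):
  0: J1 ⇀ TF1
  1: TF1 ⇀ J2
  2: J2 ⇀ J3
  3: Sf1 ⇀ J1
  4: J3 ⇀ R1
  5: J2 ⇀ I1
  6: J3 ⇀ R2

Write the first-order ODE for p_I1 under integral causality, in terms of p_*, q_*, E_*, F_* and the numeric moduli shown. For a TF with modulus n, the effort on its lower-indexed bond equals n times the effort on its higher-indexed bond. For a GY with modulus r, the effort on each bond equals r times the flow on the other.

dp_I1/dt = 7*F_Sf1 - 7*p_I1/18

β3 stroke at Sf1  (source Sf1 imposes f)
β0 stroke at J1  (common-f at J1 fixed by 3)
β1 stroke at TF1  (TF1 one-in-one-out from 0)
β5 stroke at I1  (I1: I, integral causality)
β2 stroke at J2  (J2 needs exactly one e-in)
β4 stroke at J3  (J3 flow already set via bond 2)
β6 stroke at J3  (1-jn J3 has f-setter on 2)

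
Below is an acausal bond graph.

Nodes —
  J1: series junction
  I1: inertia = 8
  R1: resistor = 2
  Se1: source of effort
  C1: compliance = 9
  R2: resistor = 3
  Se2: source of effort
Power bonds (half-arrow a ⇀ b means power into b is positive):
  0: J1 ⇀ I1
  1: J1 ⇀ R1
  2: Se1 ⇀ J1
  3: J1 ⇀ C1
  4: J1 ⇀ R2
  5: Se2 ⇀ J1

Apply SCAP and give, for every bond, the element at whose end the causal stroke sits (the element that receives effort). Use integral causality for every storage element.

β0 stroke→I1
β1 stroke→J1
β2 stroke→J1
β3 stroke→J1
β4 stroke→J1
β5 stroke→J1

b2 |J1  (Se1 (Se) sets effort on bond)
b5 |J1  (source Se2 imposes e)
b0 |I1  (I1: I, integral causality)
b1 |J1  (common-f at J1 fixed by 0)
b3 |J1  (J1 flow already set via bond 0)
b4 |J1  (J1: bond 0 brought flow, rest push out)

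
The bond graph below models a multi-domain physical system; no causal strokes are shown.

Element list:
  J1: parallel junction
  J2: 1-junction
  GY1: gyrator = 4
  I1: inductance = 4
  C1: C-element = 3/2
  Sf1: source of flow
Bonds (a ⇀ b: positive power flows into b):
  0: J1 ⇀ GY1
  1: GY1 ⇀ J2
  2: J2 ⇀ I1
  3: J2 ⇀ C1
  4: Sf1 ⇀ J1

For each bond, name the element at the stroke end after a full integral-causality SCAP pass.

#0 stroke→J1
#1 stroke→J2
#2 stroke→I1
#3 stroke→J2
#4 stroke→Sf1

b4 stroke at Sf1  (Sf1 fixes flow; stroke at Sf1)
b0 stroke at J1  (J1 needs exactly one e-in)
b1 stroke at J2  (GY1 both-in/both-out from 0)
b2 stroke at I1  (prefer integral on I1)
b3 stroke at J2  (J2: bond 2 brought flow, rest push out)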